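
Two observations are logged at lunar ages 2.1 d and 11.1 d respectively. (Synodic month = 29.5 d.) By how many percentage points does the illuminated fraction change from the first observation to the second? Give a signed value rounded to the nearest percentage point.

θ₁ = 360° × 2.1/29.5 = 25.6°, f₁ = (1 − cos θ₁)/2 = 0.049.
θ₂ = 360° × 11.1/29.5 = 135.5°, f₂ = (1 − cos θ₂)/2 = 0.856.
Change = f₂ − f₁ = +0.807 → +81 percentage points.

+81 percentage points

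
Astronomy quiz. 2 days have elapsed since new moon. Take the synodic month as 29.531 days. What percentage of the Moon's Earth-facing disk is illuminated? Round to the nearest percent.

4%

The Moon has covered 2/29.531 of its cycle, so θ ≈ 360° × 2/29.531 = 24.4°.
cos 24.4° = 0.911, so f = (1 − 0.911)/2 = 0.045, so 4%.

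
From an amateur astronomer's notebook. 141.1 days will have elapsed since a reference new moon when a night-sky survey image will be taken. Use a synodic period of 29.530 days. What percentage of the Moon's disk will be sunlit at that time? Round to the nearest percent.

141.1/29.530 = 4.778 lunations, so 4 complete cycles and 22.98 d into the next.
The Moon has covered 22.98/29.530 of its cycle, so θ ≈ 360° × 22.98/29.530 = 280.1°.
With cos θ = 0.176, the lit fraction is (1 − 0.176)/2 ≈ 0.412, so 41%.

41%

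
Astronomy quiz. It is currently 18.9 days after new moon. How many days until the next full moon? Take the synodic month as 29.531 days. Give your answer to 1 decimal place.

25.4 days

Full moon occurs at elongation 180°, i.e. at age 29.531 × 180/360 = 14.765 d.
This lunation's full moon (14.765 d) has passed, so add one period: 44.296 − 18.9 = 25.396 days.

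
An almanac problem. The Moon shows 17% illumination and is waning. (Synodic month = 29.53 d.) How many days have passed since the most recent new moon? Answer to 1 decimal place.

25.5 days

From f = (1 − cos θ)/2: cos θ = 1 − 2×0.17 = 0.660; arccos → 48.7°.
Waning ⇒ past full, so θ = 360° − 48.7° = 311.3°.
At 360°/29.53 d per day, 311.3° corresponds to 25.54 days.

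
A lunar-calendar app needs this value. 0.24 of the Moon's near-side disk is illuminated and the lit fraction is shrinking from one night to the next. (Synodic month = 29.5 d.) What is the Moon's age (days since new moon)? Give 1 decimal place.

24.7 days

From f = (1 − cos θ)/2: cos θ = 1 − 2×0.24 = 0.520; arccos → 58.7°.
A waning Moon lies in 180°–360°, so θ = 360° − 58.7° = 301.3°.
At 360°/29.5 d per day, 301.3° corresponds to 24.69 days.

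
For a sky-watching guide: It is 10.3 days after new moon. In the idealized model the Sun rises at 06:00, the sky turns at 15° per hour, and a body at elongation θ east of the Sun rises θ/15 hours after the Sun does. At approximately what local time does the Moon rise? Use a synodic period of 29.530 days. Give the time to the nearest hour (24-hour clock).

The Moon has covered 10.3/29.530 of its cycle, so θ ≈ 360° × 10.3/29.530 = 125.6°.
Delay after the Sun = 125.6° / (15°/h) ≈ 8.37 h.
06:00 + 8.37 h ≈ 14:22 → 14:00 to the nearest hour.

14:00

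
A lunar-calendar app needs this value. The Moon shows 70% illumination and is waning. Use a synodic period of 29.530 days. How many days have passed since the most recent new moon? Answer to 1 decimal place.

cos θ = 1 − 2f = -0.400, giving a principal value of 113.6°.
A waning Moon lies in 180°–360°, so θ = 360° − 113.6° = 246.4°.
Age = 29.530 × 246.4°/360° ≈ 20.21 days.

20.2 days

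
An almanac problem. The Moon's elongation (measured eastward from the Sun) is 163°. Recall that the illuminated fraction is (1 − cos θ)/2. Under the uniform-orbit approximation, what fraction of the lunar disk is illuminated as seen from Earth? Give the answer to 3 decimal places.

f = (1 − cos 163°)/2 = (1 − (-0.956))/2 ≈ 0.978.

0.978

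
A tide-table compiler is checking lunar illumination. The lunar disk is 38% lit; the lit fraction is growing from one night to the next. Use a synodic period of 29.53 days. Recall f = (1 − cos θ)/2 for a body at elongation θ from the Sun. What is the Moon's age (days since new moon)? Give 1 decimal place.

6.2 days

From f = (1 − cos θ)/2: cos θ = 1 − 2×0.38 = 0.240; arccos → 76.1°.
The Moon is waxing (0°–180°), so θ = 76.1° directly.
That fraction of the synodic month is 76.1/360 × 29.53 d ≈ 6.24 d.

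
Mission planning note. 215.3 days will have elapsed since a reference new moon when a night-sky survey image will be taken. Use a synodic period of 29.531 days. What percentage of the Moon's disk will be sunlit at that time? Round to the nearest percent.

63%

215.3 d spans 7 complete synodic months (7 × 29.531 = 206.72 d) plus 8.58 d.
The Moon has covered 8.58/29.531 of its cycle, so θ ≈ 360° × 8.58/29.531 = 104.6°.
Illuminated fraction = (1 − cos 104.6°)/2 = (1 − (-0.253))/2 ≈ 0.626, so 63%.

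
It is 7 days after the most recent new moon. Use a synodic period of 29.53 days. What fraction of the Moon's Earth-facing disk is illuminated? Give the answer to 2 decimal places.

The Moon has covered 7/29.53 of its cycle, so θ ≈ 360° × 7/29.53 = 85.3°.
Illuminated fraction = (1 − cos 85.3°)/2 = (1 − 0.081)/2 ≈ 0.459.

0.46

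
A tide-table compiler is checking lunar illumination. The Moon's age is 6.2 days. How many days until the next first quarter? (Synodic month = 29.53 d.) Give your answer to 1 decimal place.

1.2 days

First quarter occurs at elongation 90°, i.e. at age 29.53 × 90/360 = 7.383 d.
That is 7.383 − 6.2 = 1.183 days ahead.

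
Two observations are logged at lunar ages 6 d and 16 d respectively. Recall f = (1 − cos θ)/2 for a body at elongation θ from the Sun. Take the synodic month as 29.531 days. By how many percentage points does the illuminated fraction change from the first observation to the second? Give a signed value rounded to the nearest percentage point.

+63 percentage points

θ₁ = 360° × 6/29.531 = 73.1°, f₁ = (1 − cos θ₁)/2 = 0.355.
θ₂ = 360° × 16/29.531 = 195.0°, f₂ = (1 − cos θ₂)/2 = 0.983.
Change = f₂ − f₁ = +0.628 → +63 percentage points.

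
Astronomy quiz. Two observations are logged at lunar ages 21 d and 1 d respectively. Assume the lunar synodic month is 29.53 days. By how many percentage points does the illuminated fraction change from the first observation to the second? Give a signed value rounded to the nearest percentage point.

First observation: θ = 360°·21/29.53 = 256.0°, so f = 0.621.
Second observation: θ = 12.2°, f = 0.011.
Δf = 0.011 − 0.621 = -0.610, i.e. -61 pp.

-61 percentage points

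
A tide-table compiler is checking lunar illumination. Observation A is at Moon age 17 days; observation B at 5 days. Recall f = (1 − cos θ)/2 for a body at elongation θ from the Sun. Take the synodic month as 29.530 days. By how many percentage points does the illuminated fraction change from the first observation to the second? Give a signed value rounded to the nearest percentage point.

θ₁ = 360° × 17/29.530 = 207.2°, f₁ = (1 − cos θ₁)/2 = 0.945.
θ₂ = 360° × 5/29.530 = 61.0°, f₂ = (1 − cos θ₂)/2 = 0.257.
Change = f₂ − f₁ = -0.687 → -69 percentage points.

-69 pp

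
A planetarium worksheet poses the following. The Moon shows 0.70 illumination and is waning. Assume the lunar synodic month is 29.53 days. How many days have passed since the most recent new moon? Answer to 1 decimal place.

Invert f = (1 − cos θ)/2 to get cos θ = 1 − 2(0.70) = -0.400, hence θ₀ = arccos -0.400 = 113.6°.
A waning Moon lies in 180°–360°, so θ = 360° − 113.6° = 246.4°.
At 360°/29.53 d per day, 246.4° corresponds to 20.21 days.

20.2 days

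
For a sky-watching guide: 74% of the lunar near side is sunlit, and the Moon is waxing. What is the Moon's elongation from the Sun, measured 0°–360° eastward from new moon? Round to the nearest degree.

cos θ = 1 − 2f = -0.480, giving a principal value of 118.7°.
Waxing ⇒ before full, so θ = 118.7°.

119°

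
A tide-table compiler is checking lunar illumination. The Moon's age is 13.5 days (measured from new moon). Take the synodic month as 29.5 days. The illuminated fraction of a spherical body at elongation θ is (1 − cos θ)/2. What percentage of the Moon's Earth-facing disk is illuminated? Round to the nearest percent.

Phase angle: θ = 360°·(13.5 d)/(29.5 d) = 164.7°.
cos 164.7° = (-0.965), so f = (1 − (-0.965))/2 = 0.982, so 98%.

98%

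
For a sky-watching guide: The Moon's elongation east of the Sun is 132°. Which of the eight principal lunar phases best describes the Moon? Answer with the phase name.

waxing gibbous

The waxing gibbous sector spans roughly 112°–158°; 132° falls inside it.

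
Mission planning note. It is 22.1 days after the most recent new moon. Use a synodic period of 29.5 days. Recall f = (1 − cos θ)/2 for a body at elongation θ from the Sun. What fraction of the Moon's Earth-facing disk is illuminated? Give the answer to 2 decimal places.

Phase angle: θ = 360°·(22.1 d)/(29.5 d) = 269.7°.
Illuminated fraction = (1 − cos 269.7°)/2 = (1 − (-0.005))/2 ≈ 0.503.

0.50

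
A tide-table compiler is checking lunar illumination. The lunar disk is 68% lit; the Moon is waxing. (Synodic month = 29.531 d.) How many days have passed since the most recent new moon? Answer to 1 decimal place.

From f = (1 − cos θ)/2: cos θ = 1 − 2×0.68 = -0.360; arccos → 111.1°.
Before full moon the principal value applies: θ = 111.1°.
Age = 29.531 × 111.1°/360° ≈ 9.11 days.

9.1 days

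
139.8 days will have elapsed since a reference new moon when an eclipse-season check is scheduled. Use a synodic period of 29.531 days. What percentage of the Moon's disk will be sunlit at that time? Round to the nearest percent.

55%

Reduce mod P: 139.8 − 4×29.531 = 21.68 d into the current lunation.
The Moon has covered 21.68/29.531 of its cycle, so θ ≈ 360° × 21.68/29.531 = 264.2°.
Illuminated fraction = (1 − cos 264.2°)/2 = (1 − (-0.100))/2 ≈ 0.550, so 55%.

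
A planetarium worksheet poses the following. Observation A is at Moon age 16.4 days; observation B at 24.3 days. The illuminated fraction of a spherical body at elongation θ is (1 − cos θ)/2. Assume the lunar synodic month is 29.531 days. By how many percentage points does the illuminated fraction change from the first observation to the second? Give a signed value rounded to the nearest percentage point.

-69 pp

First observation: θ = 360°·16.4/29.531 = 199.9°, so f = 0.970.
Second observation: θ = 296.2°, f = 0.279.
Δf = 0.279 − 0.970 = -0.691, i.e. -69 pp.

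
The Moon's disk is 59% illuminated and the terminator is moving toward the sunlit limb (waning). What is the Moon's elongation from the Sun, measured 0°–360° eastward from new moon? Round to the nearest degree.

cos θ = 1 − 2f = -0.180, giving a principal value of 100.4°.
Waning ⇒ past full, so θ = 360° − 100.4° = 259.6°.

260°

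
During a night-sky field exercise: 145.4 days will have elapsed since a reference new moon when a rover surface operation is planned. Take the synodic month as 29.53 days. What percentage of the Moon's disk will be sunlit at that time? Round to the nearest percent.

145.4 d spans 4 complete synodic months (4 × 29.53 = 118.12 d) plus 27.28 d.
Elongation θ = 360° × 27.28/29.53 ≈ 332.6°.
With cos θ = 0.888, the lit fraction is (1 − 0.888)/2 ≈ 0.056, so 6%.

6%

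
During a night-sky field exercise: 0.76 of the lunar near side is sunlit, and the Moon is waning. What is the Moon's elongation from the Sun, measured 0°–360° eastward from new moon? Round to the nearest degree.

Invert f = (1 − cos θ)/2 to get cos θ = 1 − 2(0.76) = -0.520, hence θ₀ = arccos -0.520 = 121.3°.
Waning ⇒ past full, so θ = 360° − 121.3° = 238.7°.

239°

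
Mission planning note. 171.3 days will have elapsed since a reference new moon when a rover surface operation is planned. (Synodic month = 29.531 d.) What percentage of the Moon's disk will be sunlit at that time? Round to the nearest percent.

171.3/29.531 = 5.801 lunations, so 5 complete cycles and 23.65 d into the next.
The Moon has covered 23.65/29.531 of its cycle, so θ ≈ 360° × 23.65/29.531 = 288.2°.
cos 288.2° = 0.313, so f = (1 − 0.313)/2 = 0.343, so 34%.

34%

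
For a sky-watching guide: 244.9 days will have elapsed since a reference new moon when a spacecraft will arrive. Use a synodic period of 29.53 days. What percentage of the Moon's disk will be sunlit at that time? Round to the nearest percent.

63%

Reduce mod P: 244.9 − 8×29.53 = 8.66 d into the current lunation.
Elongation θ = 360° × 8.66/29.53 ≈ 105.6°.
With cos θ = (-0.268), the lit fraction is (1 − (-0.268))/2 ≈ 0.634, so 63%.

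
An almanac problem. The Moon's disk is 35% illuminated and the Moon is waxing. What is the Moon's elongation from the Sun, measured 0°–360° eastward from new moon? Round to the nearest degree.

73°

Invert f = (1 − cos θ)/2 to get cos θ = 1 − 2(0.35) = 0.300, hence θ₀ = arccos 0.300 = 72.5°.
The Moon is waxing (0°–180°), so θ = 72.5° directly.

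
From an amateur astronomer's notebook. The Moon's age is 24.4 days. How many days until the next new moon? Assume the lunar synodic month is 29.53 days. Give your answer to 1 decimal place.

5.1 days

One full lunation from the last new moon is 29.53 d; remaining = 29.53 − 24.4 = 5.130 d.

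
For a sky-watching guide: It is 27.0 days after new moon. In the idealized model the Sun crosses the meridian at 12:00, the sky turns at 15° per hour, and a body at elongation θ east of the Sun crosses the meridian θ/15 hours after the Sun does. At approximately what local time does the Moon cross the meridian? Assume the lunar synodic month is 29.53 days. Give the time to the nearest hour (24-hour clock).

10:00

Elongation θ = 360° × 27.0/29.53 ≈ 329.2°.
Delay after the Sun = 329.2° / (15°/h) ≈ 21.94 h.
12:00 + 21.94 h ≈ 09:57 → 10:00 to the nearest hour.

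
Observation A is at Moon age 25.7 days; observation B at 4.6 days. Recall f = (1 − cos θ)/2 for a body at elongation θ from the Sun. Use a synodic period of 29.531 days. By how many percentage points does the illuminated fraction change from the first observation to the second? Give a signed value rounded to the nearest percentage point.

First observation: θ = 360°·25.7/29.531 = 313.3°, so f = 0.157.
Second observation: θ = 56.1°, f = 0.221.
Δf = 0.221 − 0.157 = +0.064, i.e. +6 pp.

+6 pp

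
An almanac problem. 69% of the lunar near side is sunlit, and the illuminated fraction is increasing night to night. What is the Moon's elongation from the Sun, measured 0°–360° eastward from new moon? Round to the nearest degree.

112°

cos θ = 1 − 2f = -0.380, giving a principal value of 112.3°.
The Moon is waxing (0°–180°), so θ = 112.3° directly.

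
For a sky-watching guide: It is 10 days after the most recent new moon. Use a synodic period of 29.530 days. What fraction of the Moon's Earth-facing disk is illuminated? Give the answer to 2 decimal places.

The Moon has covered 10/29.530 of its cycle, so θ ≈ 360° × 10/29.530 = 121.9°.
cos 121.9° = (-0.529), so f = (1 − (-0.529))/2 = 0.764.

0.76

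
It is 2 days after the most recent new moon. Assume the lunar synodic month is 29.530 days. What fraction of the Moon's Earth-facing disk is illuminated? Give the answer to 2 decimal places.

0.04

The Moon has covered 2/29.530 of its cycle, so θ ≈ 360° × 2/29.530 = 24.4°.
With cos θ = 0.911, the lit fraction is (1 − 0.911)/2 ≈ 0.045.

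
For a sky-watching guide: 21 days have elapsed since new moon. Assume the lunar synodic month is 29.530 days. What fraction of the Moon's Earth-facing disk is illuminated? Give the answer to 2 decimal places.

Elongation θ = 360° × 21/29.530 ≈ 256.0°.
Illuminated fraction = (1 − cos 256.0°)/2 = (1 − (-0.242))/2 ≈ 0.621.

0.62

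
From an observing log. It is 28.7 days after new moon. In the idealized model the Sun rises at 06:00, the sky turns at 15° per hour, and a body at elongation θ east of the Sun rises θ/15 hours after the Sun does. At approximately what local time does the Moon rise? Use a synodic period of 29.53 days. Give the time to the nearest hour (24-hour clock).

05:00

Phase angle: θ = 360°·(28.7 d)/(29.53 d) = 349.9°.
Delay after the Sun = 349.9° / (15°/h) ≈ 23.33 h.
06:00 + 23.33 h ≈ 05:20 → 05:00 to the nearest hour.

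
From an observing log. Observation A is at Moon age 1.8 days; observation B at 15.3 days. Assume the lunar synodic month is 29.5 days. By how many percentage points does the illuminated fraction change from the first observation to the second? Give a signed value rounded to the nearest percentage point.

First observation: θ = 360°·1.8/29.5 = 22.0°, so f = 0.036.
Second observation: θ = 186.7°, f = 0.997.
Δf = 0.997 − 0.036 = +0.960, i.e. +96 pp.

+96 pp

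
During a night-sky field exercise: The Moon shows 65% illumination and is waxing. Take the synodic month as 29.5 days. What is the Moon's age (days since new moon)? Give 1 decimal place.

From f = (1 − cos θ)/2: cos θ = 1 − 2×0.65 = -0.300; arccos → 107.5°.
Waxing ⇒ before full, so θ = 107.5°.
At 360°/29.5 d per day, 107.5° corresponds to 8.81 days.

8.8 days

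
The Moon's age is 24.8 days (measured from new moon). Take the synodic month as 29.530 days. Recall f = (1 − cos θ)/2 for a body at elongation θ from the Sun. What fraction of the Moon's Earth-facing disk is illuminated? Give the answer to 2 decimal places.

Phase angle: θ = 360°·(24.8 d)/(29.530 d) = 302.3°.
With cos θ = 0.535, the lit fraction is (1 − 0.535)/2 ≈ 0.233.

0.23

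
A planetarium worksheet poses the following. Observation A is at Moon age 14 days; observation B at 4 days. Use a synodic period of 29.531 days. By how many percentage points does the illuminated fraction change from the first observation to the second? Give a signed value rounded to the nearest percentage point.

First observation: θ = 360°·14/29.531 = 170.7°, so f = 0.993.
Second observation: θ = 48.8°, f = 0.170.
Δf = 0.170 − 0.993 = -0.823, i.e. -82 pp.

-82 pp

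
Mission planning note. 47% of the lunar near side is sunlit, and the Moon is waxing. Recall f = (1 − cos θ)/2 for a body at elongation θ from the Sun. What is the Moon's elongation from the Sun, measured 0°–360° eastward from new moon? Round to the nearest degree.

87°

Invert f = (1 − cos θ)/2 to get cos θ = 1 − 2(0.47) = 0.060, hence θ₀ = arccos 0.060 = 86.6°.
The Moon is waxing (0°–180°), so θ = 86.6° directly.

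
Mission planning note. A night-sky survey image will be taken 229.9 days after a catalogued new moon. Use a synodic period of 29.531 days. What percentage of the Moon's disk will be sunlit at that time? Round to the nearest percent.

Reduce mod P: 229.9 − 7×29.531 = 23.18 d into the current lunation.
Phase angle: θ = 360°·(23.18 d)/(29.531 d) = 282.6°.
With cos θ = 0.218, the lit fraction is (1 − 0.218)/2 ≈ 0.391, so 39%.

39%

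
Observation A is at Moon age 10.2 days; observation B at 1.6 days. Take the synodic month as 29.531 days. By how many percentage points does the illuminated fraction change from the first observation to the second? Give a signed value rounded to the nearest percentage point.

θ₁ = 360° × 10.2/29.531 = 124.3°, f₁ = (1 − cos θ₁)/2 = 0.782.
θ₂ = 360° × 1.6/29.531 = 19.5°, f₂ = (1 − cos θ₂)/2 = 0.029.
Change = f₂ − f₁ = -0.753 → -75 percentage points.

-75 pp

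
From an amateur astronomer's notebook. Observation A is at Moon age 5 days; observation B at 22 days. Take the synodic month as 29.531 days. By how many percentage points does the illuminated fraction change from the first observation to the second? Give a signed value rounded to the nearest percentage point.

First observation: θ = 360°·5/29.531 = 61.0°, so f = 0.257.
Second observation: θ = 268.2°, f = 0.516.
Δf = 0.516 − 0.257 = +0.259, i.e. +26 pp.

+26 percentage points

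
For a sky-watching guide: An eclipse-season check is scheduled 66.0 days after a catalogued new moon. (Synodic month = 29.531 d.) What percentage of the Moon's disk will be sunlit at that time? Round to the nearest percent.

66.0/29.531 = 2.235 lunations, so 2 complete cycles and 6.94 d into the next.
Phase angle: θ = 360°·(6.94 d)/(29.531 d) = 84.6°.
With cos θ = 0.094, the lit fraction is (1 − 0.094)/2 ≈ 0.453, so 45%.

45%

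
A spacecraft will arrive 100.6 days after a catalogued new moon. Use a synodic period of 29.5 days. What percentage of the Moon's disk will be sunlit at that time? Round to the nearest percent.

92%

100.6/29.5 = 3.410 lunations, so 3 complete cycles and 12.10 d into the next.
The Moon has covered 12.10/29.5 of its cycle, so θ ≈ 360° × 12.10/29.5 = 147.7°.
Illuminated fraction = (1 − cos 147.7°)/2 = (1 − (-0.845))/2 ≈ 0.922, so 92%.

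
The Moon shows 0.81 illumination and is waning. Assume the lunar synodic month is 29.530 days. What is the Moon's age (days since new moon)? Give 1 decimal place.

From f = (1 − cos θ)/2: cos θ = 1 − 2×0.81 = -0.620; arccos → 128.3°.
Since the Moon is past full (waning), take the reflex angle: θ = 360° − 128.3° = 231.7°.
At 360°/29.530 d per day, 231.7° corresponds to 19.00 days.

19.0 days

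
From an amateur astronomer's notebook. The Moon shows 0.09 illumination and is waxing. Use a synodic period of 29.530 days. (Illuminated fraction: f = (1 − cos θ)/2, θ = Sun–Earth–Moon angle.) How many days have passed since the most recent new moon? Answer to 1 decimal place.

2.9 days

cos θ = 1 − 2f = 0.820, giving a principal value of 34.9°.
The Moon is waxing (0°–180°), so θ = 34.9° directly.
That fraction of the synodic month is 34.9/360 × 29.530 d ≈ 2.86 d.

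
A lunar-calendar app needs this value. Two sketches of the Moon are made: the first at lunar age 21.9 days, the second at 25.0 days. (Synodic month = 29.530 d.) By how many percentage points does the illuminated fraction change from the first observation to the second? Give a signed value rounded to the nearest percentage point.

θ₁ = 360° × 21.9/29.530 = 267.0°, f₁ = (1 − cos θ₁)/2 = 0.526.
θ₂ = 360° × 25.0/29.530 = 304.8°, f₂ = (1 − cos θ₂)/2 = 0.215.
Change = f₂ − f₁ = -0.311 → -31 percentage points.

-31 pp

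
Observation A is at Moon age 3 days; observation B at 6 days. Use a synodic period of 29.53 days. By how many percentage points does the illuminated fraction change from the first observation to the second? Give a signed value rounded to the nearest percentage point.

+26 pp

θ₁ = 360° × 3/29.53 = 36.6°, f₁ = (1 − cos θ₁)/2 = 0.098.
θ₂ = 360° × 6/29.53 = 73.1°, f₂ = (1 − cos θ₂)/2 = 0.355.
Change = f₂ − f₁ = +0.257 → +26 percentage points.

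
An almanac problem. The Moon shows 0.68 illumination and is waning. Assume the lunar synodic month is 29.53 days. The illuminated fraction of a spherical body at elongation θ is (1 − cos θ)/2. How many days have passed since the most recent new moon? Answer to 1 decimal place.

20.4 days

From f = (1 − cos θ)/2: cos θ = 1 − 2×0.68 = -0.360; arccos → 111.1°.
Since the Moon is past full (waning), take the reflex angle: θ = 360° − 111.1° = 248.9°.
At 360°/29.53 d per day, 248.9° corresponds to 20.42 days.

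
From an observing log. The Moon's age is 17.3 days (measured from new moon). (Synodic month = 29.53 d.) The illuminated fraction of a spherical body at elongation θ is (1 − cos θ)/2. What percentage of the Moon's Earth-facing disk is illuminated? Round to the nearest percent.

93%

Phase angle: θ = 360°·(17.3 d)/(29.53 d) = 210.9°.
cos 210.9° = (-0.858), so f = (1 − (-0.858))/2 = 0.929, so 93%.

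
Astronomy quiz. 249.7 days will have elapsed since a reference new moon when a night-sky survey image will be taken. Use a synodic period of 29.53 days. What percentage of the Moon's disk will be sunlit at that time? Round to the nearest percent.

98%

249.7/29.53 = 8.456 lunations, so 8 complete cycles and 13.46 d into the next.
Elongation θ = 360° × 13.46/29.53 ≈ 164.1°.
Illuminated fraction = (1 − cos 164.1°)/2 = (1 − (-0.962))/2 ≈ 0.981, so 98%.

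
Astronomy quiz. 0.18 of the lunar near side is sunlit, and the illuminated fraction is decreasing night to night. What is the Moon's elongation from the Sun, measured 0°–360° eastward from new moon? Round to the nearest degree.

From f = (1 − cos θ)/2: cos θ = 1 − 2×0.18 = 0.640; arccos → 50.2°.
Waning ⇒ past full, so θ = 360° − 50.2° = 309.8°.

310°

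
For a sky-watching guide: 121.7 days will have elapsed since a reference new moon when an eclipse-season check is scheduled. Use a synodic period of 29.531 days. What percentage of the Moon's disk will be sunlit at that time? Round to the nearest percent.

121.7/29.531 = 4.121 lunations, so 4 complete cycles and 3.58 d into the next.
The Moon has covered 3.58/29.531 of its cycle, so θ ≈ 360° × 3.58/29.531 = 43.6°.
cos 43.6° = 0.724, so f = (1 − 0.724)/2 = 0.138, so 14%.

14%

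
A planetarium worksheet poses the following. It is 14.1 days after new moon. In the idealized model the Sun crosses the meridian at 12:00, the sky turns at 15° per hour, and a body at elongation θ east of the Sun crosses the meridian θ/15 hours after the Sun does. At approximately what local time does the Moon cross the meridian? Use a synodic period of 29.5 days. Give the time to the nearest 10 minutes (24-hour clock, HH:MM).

Elongation θ = 360° × 14.1/29.5 ≈ 172.1°.
At 15° of sky rotation per hour, 172.1° corresponds to a 11.47 h lag.
12:00 + 11.471 h ≈ 23:28 → 23:30 to the nearest ten minutes.

23:30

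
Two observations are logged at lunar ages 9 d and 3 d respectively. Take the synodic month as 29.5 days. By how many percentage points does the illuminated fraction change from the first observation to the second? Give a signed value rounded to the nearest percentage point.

-57 pp

First observation: θ = 360°·9/29.5 = 109.8°, so f = 0.670.
Second observation: θ = 36.6°, f = 0.099.
Δf = 0.099 − 0.670 = -0.571, i.e. -57 pp.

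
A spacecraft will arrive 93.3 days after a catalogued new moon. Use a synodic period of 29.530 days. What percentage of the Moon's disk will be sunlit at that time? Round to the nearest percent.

23%

Reduce mod P: 93.3 − 3×29.530 = 4.71 d into the current lunation.
Elongation θ = 360° × 4.71/29.530 ≈ 57.4°.
cos 57.4° = 0.538, so f = (1 − 0.538)/2 = 0.231, so 23%.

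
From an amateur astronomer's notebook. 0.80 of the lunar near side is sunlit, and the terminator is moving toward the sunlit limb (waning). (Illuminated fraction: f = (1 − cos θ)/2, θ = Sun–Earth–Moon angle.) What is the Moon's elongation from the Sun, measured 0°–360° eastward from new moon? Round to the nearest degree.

233°

Invert f = (1 − cos θ)/2 to get cos θ = 1 − 2(0.80) = -0.600, hence θ₀ = arccos -0.600 = 126.9°.
A waning Moon lies in 180°–360°, so θ = 360° − 126.9° = 233.1°.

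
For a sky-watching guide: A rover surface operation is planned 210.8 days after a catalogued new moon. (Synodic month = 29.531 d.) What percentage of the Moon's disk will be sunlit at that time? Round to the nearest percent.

18%

210.8 d spans 7 complete synodic months (7 × 29.531 = 206.72 d) plus 4.08 d.
Elongation θ = 360° × 4.08/29.531 ≈ 49.8°.
cos 49.8° = 0.646, so f = (1 − 0.646)/2 = 0.177, so 18%.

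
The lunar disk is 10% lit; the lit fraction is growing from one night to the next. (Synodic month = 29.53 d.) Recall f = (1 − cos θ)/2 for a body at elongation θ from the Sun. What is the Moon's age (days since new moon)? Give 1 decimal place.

3.0 days

From f = (1 − cos θ)/2: cos θ = 1 − 2×0.10 = 0.800; arccos → 36.9°.
The Moon is waxing (0°–180°), so θ = 36.9° directly.
At 360°/29.53 d per day, 36.9° corresponds to 3.02 days.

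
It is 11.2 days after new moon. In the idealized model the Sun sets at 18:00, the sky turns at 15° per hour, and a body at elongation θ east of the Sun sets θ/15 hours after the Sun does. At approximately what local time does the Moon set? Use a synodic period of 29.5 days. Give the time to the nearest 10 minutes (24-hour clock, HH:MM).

Elongation θ = 360° × 11.2/29.5 ≈ 136.7°.
The Moon trails the Sun by θ/15 = 136.7/15 ≈ 9.11 hours.
18:00 + 9.112 h ≈ 03:07 → 03:10 to the nearest ten minutes.

03:10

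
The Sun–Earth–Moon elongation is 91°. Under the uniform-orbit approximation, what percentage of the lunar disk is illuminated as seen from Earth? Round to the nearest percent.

51%

cos 91° = (-0.017), so f = (1 − (-0.017))/2 = 0.509, i.e. 51%.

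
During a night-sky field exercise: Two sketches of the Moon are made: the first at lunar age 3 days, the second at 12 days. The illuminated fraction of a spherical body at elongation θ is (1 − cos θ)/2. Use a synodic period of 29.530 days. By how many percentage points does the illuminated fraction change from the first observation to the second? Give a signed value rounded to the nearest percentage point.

+82 percentage points

First observation: θ = 360°·3/29.530 = 36.6°, so f = 0.098.
Second observation: θ = 146.3°, f = 0.916.
Δf = 0.916 − 0.098 = +0.817, i.e. +82 pp.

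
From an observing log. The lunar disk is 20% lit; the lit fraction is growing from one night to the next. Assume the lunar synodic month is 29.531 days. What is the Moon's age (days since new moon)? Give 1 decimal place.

4.4 days

Invert f = (1 − cos θ)/2 to get cos θ = 1 − 2(0.20) = 0.600, hence θ₀ = arccos 0.600 = 53.1°.
Before full moon the principal value applies: θ = 53.1°.
Age = 29.531 × 53.1°/360° ≈ 4.36 days.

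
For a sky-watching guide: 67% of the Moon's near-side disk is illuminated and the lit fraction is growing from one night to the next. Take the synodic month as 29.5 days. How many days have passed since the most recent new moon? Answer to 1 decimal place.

From f = (1 − cos θ)/2: cos θ = 1 − 2×0.67 = -0.340; arccos → 109.9°.
Waxing ⇒ before full, so θ = 109.9°.
Age = 29.5 × 109.9°/360° ≈ 9.00 days.

9.0 days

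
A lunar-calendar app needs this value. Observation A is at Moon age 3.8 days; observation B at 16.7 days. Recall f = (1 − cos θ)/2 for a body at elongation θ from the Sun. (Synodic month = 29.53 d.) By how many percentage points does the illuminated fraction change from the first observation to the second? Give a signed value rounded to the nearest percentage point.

θ₁ = 360° × 3.8/29.53 = 46.3°, f₁ = (1 − cos θ₁)/2 = 0.155.
θ₂ = 360° × 16.7/29.53 = 203.6°, f₂ = (1 − cos θ₂)/2 = 0.958.
Change = f₂ − f₁ = +0.803 → +80 percentage points.

+80 percentage points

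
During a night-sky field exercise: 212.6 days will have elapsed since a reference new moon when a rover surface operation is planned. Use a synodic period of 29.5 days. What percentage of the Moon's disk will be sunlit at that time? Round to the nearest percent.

212.6/29.5 = 7.207 lunations, so 7 complete cycles and 6.10 d into the next.
Phase angle: θ = 360°·(6.10 d)/(29.5 d) = 74.4°.
Illuminated fraction = (1 − cos 74.4°)/2 = (1 − 0.268)/2 ≈ 0.366, so 37%.

37%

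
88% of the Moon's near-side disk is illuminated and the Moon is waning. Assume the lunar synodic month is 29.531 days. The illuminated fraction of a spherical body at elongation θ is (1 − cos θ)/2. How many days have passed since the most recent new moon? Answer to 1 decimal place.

18.1 days

cos θ = 1 − 2f = -0.760, giving a principal value of 139.5°.
Waning ⇒ past full, so θ = 360° − 139.5° = 220.5°.
Age = 29.531 × 220.5°/360° ≈ 18.09 days.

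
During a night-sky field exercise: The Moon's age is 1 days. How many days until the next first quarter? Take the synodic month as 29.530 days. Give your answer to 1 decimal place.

6.4 days

First quarter occurs at elongation 90°, i.e. at age 29.530 × 90/360 = 7.383 d.
So 6.383 days remain (7.383 − 1).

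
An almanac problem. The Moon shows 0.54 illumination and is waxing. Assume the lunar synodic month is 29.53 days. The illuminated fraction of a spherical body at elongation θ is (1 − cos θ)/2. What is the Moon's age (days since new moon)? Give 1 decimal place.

7.8 days

cos θ = 1 − 2f = -0.080, giving a principal value of 94.6°.
Before full moon the principal value applies: θ = 94.6°.
Age = 29.53 × 94.6°/360° ≈ 7.76 days.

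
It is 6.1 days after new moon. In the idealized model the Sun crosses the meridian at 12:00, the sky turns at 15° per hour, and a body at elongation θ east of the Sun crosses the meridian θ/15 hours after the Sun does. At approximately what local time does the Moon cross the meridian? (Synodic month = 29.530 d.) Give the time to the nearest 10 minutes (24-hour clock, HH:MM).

Phase angle: θ = 360°·(6.1 d)/(29.530 d) = 74.4°.
At 15° of sky rotation per hour, 74.4° corresponds to a 4.96 h lag.
12:00 + 4.958 h ≈ 16:57 → 17:00 to the nearest ten minutes.

17:00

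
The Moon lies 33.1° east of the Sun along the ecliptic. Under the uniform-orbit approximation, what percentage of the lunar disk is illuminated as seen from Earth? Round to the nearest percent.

cos 33.1° = 0.838, so f = (1 − 0.838)/2 = 0.081, i.e. 8%.

8%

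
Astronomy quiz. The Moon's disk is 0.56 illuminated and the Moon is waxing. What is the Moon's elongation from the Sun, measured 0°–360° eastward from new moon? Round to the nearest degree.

97°

Invert f = (1 − cos θ)/2 to get cos θ = 1 − 2(0.56) = -0.120, hence θ₀ = arccos -0.120 = 96.9°.
The Moon is waxing (0°–180°), so θ = 96.9° directly.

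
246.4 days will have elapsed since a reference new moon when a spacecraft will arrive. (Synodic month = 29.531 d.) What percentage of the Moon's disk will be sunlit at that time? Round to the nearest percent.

Reduce mod P: 246.4 − 8×29.531 = 10.15 d into the current lunation.
Elongation θ = 360° × 10.15/29.531 ≈ 123.8°.
With cos θ = (-0.556), the lit fraction is (1 − (-0.556))/2 ≈ 0.778, so 78%.

78%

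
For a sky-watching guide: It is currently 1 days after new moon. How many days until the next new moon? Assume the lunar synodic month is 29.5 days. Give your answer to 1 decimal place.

The next new moon completes the synodic month: 29.5 − 1 = 28.500 days.

28.5 days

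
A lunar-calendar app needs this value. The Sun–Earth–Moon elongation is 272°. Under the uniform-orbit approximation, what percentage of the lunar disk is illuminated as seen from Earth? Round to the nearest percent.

48%

f = (1 − cos 272°)/2 = (1 − 0.035)/2 ≈ 0.483, i.e. 48%.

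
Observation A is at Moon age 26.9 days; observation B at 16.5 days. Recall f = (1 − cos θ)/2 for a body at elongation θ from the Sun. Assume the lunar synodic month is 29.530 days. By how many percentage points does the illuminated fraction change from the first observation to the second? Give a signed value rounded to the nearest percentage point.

θ₁ = 360° × 26.9/29.530 = 327.9°, f₁ = (1 − cos θ₁)/2 = 0.076.
θ₂ = 360° × 16.5/29.530 = 201.2°, f₂ = (1 − cos θ₂)/2 = 0.966.
Change = f₂ − f₁ = +0.890 → +89 percentage points.

+89 percentage points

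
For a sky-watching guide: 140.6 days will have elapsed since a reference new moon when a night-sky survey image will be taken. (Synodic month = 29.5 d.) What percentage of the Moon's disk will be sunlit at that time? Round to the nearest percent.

140.6 d spans 4 complete synodic months (4 × 29.5 = 118.00 d) plus 22.60 d.
The Moon has covered 22.60/29.5 of its cycle, so θ ≈ 360° × 22.60/29.5 = 275.8°.
With cos θ = 0.101, the lit fraction is (1 − 0.101)/2 ≈ 0.450, so 45%.

45%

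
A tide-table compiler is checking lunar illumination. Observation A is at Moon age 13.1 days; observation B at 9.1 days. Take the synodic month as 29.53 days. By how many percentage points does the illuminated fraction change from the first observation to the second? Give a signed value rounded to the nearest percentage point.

-29 percentage points

First observation: θ = 360°·13.1/29.53 = 159.7°, so f = 0.969.
Second observation: θ = 110.9°, f = 0.679.
Δf = 0.679 − 0.969 = -0.290, i.e. -29 pp.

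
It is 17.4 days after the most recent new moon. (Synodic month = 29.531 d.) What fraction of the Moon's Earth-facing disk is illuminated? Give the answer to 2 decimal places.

Phase angle: θ = 360°·(17.4 d)/(29.531 d) = 212.1°.
cos 212.1° = (-0.847), so f = (1 − (-0.847))/2 = 0.923.

0.92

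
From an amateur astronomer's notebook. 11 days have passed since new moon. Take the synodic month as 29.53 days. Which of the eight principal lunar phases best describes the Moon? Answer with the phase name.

waxing gibbous

At 11/29.53 of the cycle, θ ≈ 134° — the waxing gibbous range.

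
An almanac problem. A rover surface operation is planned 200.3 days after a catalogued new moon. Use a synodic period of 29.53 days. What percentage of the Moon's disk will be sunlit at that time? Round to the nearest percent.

200.3/29.53 = 6.783 lunations, so 6 complete cycles and 23.12 d into the next.
Phase angle: θ = 360°·(23.12 d)/(29.53 d) = 281.9°.
Illuminated fraction = (1 − cos 281.9°)/2 = (1 − 0.205)/2 ≈ 0.397, so 40%.

40%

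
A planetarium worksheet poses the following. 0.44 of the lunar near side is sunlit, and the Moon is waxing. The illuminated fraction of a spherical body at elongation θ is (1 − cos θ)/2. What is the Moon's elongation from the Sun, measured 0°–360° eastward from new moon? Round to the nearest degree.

cos θ = 1 − 2f = 0.120, giving a principal value of 83.1°.
Before full moon the principal value applies: θ = 83.1°.

83°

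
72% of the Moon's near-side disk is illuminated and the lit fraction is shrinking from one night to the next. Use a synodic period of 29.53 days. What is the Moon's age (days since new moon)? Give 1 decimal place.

20.0 days

Invert f = (1 − cos θ)/2 to get cos θ = 1 − 2(0.72) = -0.440, hence θ₀ = arccos -0.440 = 116.1°.
Waning ⇒ past full, so θ = 360° − 116.1° = 243.9°.
Age = 29.53 × 243.9°/360° ≈ 20.01 days.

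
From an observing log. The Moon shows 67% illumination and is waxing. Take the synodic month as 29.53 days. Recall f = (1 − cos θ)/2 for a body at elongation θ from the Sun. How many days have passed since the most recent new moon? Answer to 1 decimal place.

9.0 days

Invert f = (1 − cos θ)/2 to get cos θ = 1 − 2(0.67) = -0.340, hence θ₀ = arccos -0.340 = 109.9°.
The Moon is waxing (0°–180°), so θ = 109.9° directly.
At 360°/29.53 d per day, 109.9° corresponds to 9.01 days.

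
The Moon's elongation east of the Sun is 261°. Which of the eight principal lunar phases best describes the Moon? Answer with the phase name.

last quarter

The last quarter sector spans roughly 248°–292°; 261° falls inside it.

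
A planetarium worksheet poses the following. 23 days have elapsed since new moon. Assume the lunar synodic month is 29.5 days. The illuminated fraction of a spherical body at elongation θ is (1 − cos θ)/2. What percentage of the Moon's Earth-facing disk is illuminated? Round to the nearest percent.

The Moon has covered 23/29.5 of its cycle, so θ ≈ 360° × 23/29.5 = 280.7°.
Illuminated fraction = (1 − cos 280.7°)/2 = (1 − 0.185)/2 ≈ 0.407, so 41%.

41%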